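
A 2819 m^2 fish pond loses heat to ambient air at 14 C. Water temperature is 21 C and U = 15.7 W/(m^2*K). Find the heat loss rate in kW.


Temperature difference dT = 21 - 14 = 7 K
Heat loss (W) = U * A * dT = 15.7 * 2819 * 7 = 309808.1 W
Convert to kW: 309808.1 / 1000 = 309.8081 kW

309.8081 kW


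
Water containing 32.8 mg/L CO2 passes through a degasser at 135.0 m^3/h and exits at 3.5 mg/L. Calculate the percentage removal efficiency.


CO2_out / CO2_in = 3.5 / 32.8 = 0.10670732
Fraction remaining = 0.10670732
efficiency = (1 - 0.10670732) * 100 = 89.3293 %

89.3293 %


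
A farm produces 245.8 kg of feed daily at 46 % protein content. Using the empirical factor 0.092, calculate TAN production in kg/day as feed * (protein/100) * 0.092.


Protein in feed = 245.8 * 46/100 = 113.068 kg/day
TAN = protein * 0.092 = 113.068 * 0.092 = 10.402256 kg/day

10.402256 kg/day


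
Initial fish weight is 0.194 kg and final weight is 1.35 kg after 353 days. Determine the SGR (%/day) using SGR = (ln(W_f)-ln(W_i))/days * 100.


ln(W_f) = ln(1.35) = 0.30010459
ln(W_i) = ln(0.194) = -1.6398971
ln(W_f) - ln(W_i) = 0.30010459 - -1.6398971 = 1.9400017
SGR = 1.9400017 / 353 * 100 = 0.549576 %/day

0.549576 %/day


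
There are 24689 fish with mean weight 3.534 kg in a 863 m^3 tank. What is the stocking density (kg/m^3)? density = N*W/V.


Total biomass = 24689 fish * 3.534 kg = 87250.926 kg
Density = total biomass / volume = 87250.926 / 863 = 101.102 kg/m^3

101.102 kg/m^3


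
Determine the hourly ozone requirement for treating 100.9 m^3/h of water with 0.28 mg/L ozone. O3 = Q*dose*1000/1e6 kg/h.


O3 demand (mg/h) = Q * dose * 1000 = 100.9 * 0.28 * 1000 = 28252 mg/h
Convert mg to kg: 28252 / 1e6 = 0.028252 kg/h

0.028252 kg/h


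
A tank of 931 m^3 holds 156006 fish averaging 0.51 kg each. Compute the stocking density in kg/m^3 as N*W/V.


Total biomass = 156006 fish * 0.51 kg = 79563.06 kg
Density = total biomass / volume = 79563.06 / 931 = 85.4598 kg/m^3

85.4598 kg/m^3


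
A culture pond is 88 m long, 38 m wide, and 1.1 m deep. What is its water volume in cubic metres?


Base area = L * W = 88 * 38 = 3344 m^2
Volume = area * depth = 3344 * 1.1 = 3678.4 m^3

3678.4 m^3


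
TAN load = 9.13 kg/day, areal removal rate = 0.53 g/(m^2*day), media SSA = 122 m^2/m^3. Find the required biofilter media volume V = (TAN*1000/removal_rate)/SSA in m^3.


A = 9.13*1000 / 0.53 = 17226.415 m^2
V = 17226.415 / 122 = 141.2

141.2 m^3


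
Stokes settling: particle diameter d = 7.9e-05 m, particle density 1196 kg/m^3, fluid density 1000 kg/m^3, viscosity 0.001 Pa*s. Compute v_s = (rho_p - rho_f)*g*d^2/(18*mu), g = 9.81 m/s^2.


Density difference: rho_p - rho_f = 1196 - 1000 = 196 kg/m^3
d^2 = (7.9e-05)^2 = 6.241e-09 m^2
Numerator = (rho_p - rho_f) * g * d^2 = 196 * 9.81 * 6.241e-09 = 1.1999945e-05
Denominator = 18 * mu = 18 * 0.001 = 0.018
v_s = 1.1999945e-05 / 0.018 = 6.66664e-04 m/s
Check: Re = rho_f * v_s * d / mu = 1000 * 6.66664e-04 * 7.9e-05 / 0.001 = 0.0527 < 1, so Stokes' law applies.

6.66664e-04 m/s


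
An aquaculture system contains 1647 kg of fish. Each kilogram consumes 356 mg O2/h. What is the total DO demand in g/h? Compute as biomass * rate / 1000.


Total O2 consumption (mg/h) = 1647 kg * 356 mg/(kg*h) = 586332 mg/h
Convert to g/h: 586332 / 1000 = 586.332 g/h

586.332 g/h


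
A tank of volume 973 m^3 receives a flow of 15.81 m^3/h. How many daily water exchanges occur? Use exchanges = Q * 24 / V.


Daily flow volume = 15.81 m^3/h * 24 h = 379.44 m^3/day
Exchanges = daily flow / tank volume = 379.44 / 973 = 0.389969 exchanges/day

0.389969 exchanges/day


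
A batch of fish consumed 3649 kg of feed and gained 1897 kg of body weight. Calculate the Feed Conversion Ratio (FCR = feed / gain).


FCR = feed consumed / weight gained
FCR = 3649 kg / 1897 kg = 1.92356

1.92356


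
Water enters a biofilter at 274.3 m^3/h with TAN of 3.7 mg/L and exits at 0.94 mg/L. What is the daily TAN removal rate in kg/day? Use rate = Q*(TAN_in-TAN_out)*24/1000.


Concentration drop: TAN_in - TAN_out = 3.7 - 0.94 = 2.76 mg/L
Hourly TAN removed = Q * dTAN = 274.3 m^3/h * 2.76 mg/L = 757.068 g/h  (m^3/h * mg/L = g/h)
Daily TAN removed = 757.068 * 24 = 18169.632 g/day
Convert to kg/day: 18169.632 / 1000 = 18.169632 kg/day

18.169632 kg/day


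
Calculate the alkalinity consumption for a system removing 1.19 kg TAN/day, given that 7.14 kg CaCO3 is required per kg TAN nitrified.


Alkalinity factor: 7.14 kg CaCO3 consumed per kg TAN nitrified
alk = 1.19 kg TAN * 7.14 = 8.4966 kg CaCO3/day

8.4966 kg CaCO3/day


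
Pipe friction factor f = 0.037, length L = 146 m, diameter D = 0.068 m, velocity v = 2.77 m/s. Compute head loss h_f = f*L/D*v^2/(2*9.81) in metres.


v^2 = 2.77^2 = 7.6729 m^2/s^2
L/D = 146/0.068 = 2147.0588
h_f = f*(L/D)*v^2/(2g) = 0.037 * 2147.0588 * 7.6729 / 19.62 = 31.0675 m

31.0675 m


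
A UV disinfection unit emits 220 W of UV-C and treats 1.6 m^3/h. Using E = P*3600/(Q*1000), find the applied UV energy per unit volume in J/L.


Energy delivered per hour = 220 W * 3600 s = 792000 J/h
Volume treated per hour = 1.6 m^3/h * 1000 = 1600 L/h
dose = 792000 / 1600 = 495 J/L

495 J/L


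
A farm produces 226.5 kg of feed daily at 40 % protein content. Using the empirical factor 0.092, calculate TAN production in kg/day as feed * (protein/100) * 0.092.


Protein in feed = 226.5 * 40/100 = 90.6 kg/day
TAN = protein * 0.092 = 90.6 * 0.092 = 8.3352 kg/day

8.3352 kg/day


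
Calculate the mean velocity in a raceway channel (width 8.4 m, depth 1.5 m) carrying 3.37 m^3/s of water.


Cross-sectional area = W * d = 8.4 * 1.5 = 12.6 m^2
Velocity = Q / A = 3.37 / 12.6 = 0.26746 m/s

0.26746 m/s


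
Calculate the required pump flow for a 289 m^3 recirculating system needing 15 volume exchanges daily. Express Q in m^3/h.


Daily recirculation volume = 289 m^3 * 15 = 4335 m^3/day
Flow rate Q = daily volume / 24 h = 4335 / 24 = 180.625 m^3/h

180.625 m^3/h


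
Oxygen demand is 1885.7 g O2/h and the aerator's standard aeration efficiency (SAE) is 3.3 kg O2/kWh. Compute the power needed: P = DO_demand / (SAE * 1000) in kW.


SAE in g O2/kWh = 3.3 * 1000 = 3300 g/kWh
P = DO_demand / SAE_g = 1885.7 / 3300 = 0.571424 kW

0.571424 kW


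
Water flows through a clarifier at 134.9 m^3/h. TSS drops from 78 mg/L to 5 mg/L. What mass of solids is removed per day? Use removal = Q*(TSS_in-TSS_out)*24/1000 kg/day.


Concentration drop: TSS_in - TSS_out = 78 - 5 = 73 mg/L
Hourly solids removed = Q * dTSS = 134.9 m^3/h * 73 mg/L = 9847.7 g/h  (m^3/h * mg/L = g/h)
Daily solids removed = 9847.7 * 24 = 236344.8 g/day
Convert g to kg: 236344.8 / 1000 = 236.3448 kg/day

236.3448 kg/day


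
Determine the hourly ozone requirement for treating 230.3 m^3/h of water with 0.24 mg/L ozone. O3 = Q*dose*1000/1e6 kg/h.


O3 demand (mg/h) = Q * dose * 1000 = 230.3 * 0.24 * 1000 = 55272 mg/h
Convert mg to kg: 55272 / 1e6 = 0.055272 kg/h

0.055272 kg/h


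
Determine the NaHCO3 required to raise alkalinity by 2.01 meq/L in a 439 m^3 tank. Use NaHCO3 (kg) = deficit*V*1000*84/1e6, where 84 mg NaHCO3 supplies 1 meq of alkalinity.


Tank volume in L = 439 m^3 * 1000 = 439000 L
Total meq required = 2.01 meq/L * 439000 L = 882390 meq
NaHCO3 mass = 882390 meq * 84 mg/meq / 1e6 = 74.1208 kg

74.1208 kg


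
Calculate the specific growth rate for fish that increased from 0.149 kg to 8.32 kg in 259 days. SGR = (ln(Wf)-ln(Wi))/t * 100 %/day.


ln(W_f) = ln(8.32) = 2.1186623
ln(W_i) = ln(0.149) = -1.903809
ln(W_f) - ln(W_i) = 2.1186623 - -1.903809 = 4.0224713
SGR = 4.0224713 / 259 * 100 = 1.55308 %/day

1.55308 %/day


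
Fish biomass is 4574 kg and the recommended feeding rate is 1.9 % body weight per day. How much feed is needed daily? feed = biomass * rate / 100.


Feeding rate fraction = 1.9% / 100 = 0.019
Daily feed = 4574 kg * 0.019 = 86.906 kg/day

86.906 kg/day


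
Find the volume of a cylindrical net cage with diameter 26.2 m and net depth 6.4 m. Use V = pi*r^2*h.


r = d/2 = 26.2/2 = 13.1 m
Base area = pi*r^2 = pi*13.1^2 = 539.12872 m^2
Volume = 539.12872 * 6.4 = 3450.42 m^3

3450.42 m^3


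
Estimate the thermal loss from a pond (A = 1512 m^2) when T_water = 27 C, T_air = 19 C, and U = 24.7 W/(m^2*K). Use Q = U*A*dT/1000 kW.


Temperature difference dT = 27 - 19 = 8 K
Heat loss (W) = U * A * dT = 24.7 * 1512 * 8 = 298771.2 W
Convert to kW: 298771.2 / 1000 = 298.7712 kW

298.7712 kW


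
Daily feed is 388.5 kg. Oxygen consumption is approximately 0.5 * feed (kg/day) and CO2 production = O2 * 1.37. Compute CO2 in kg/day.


O2 = 388.5 * 0.5 = 194.25
CO2 = 194.25 * 1.37 = 266.1225

266.1225 kg/day


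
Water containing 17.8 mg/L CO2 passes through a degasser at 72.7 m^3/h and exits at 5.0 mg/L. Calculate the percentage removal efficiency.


CO2_out / CO2_in = 5.0 / 17.8 = 0.28089888
Fraction remaining = 0.28089888
efficiency = (1 - 0.28089888) * 100 = 71.9101 %

71.9101 %


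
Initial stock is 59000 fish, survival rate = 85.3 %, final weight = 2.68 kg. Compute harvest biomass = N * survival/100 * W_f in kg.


Survivors = 59000 * 85.3/100 = 50327 fish
Harvest biomass = survivors * W_f = 50327 * 2.68 = 134876.36 kg

134876.36 kg


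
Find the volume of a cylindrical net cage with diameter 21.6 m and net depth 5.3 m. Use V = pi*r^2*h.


r = d/2 = 21.6/2 = 10.8 m
Base area = pi*r^2 = pi*10.8^2 = 366.43537 m^2
Volume = 366.43537 * 5.3 = 1942.11 m^3

1942.11 m^3


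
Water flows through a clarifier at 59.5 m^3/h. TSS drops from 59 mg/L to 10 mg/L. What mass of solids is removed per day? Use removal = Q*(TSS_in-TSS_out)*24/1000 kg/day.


Concentration drop: TSS_in - TSS_out = 59 - 10 = 49 mg/L
Hourly solids removed = Q * dTSS = 59.5 m^3/h * 49 mg/L = 2915.5 g/h  (m^3/h * mg/L = g/h)
Daily solids removed = 2915.5 * 24 = 69972 g/day
Convert g to kg: 69972 / 1000 = 69.972 kg/day

69.972 kg/day


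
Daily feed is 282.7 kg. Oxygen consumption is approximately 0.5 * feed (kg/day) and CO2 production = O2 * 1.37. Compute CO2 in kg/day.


O2 = 282.7 * 0.5 = 141.35
CO2 = 141.35 * 1.37 = 193.6495

193.6495 kg/day


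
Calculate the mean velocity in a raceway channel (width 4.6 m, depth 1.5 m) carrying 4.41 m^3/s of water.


Cross-sectional area = W * d = 4.6 * 1.5 = 6.9 m^2
Velocity = Q / A = 4.41 / 6.9 = 0.63913 m/s

0.63913 m/s


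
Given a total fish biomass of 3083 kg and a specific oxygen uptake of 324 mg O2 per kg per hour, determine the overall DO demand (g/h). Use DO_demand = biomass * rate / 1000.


Total O2 consumption (mg/h) = 3083 kg * 324 mg/(kg*h) = 998892 mg/h
Convert to g/h: 998892 / 1000 = 998.892 g/h

998.892 g/h


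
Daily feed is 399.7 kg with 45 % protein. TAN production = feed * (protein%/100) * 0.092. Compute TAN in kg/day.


Protein in feed = 399.7 * 45/100 = 179.865 kg/day
TAN = protein * 0.092 = 179.865 * 0.092 = 16.54758 kg/day

16.54758 kg/day


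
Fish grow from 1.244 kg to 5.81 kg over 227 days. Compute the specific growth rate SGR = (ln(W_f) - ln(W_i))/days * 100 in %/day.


ln(W_f) = ln(5.81) = 1.7595806
ln(W_i) = ln(1.244) = 0.21833199
ln(W_f) - ln(W_i) = 1.7595806 - 0.21833199 = 1.5412486
SGR = 1.5412486 / 227 * 100 = 0.678964 %/day

0.678964 %/day


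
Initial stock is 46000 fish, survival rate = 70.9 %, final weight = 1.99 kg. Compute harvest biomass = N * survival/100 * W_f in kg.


Survivors = 46000 * 70.9/100 = 32614 fish
Harvest biomass = survivors * W_f = 32614 * 1.99 = 64901.86 kg

64901.86 kg


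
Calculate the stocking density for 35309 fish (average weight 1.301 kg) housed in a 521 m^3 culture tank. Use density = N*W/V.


Total biomass = 35309 fish * 1.301 kg = 45937.009 kg
Density = total biomass / volume = 45937.009 / 521 = 88.1708 kg/m^3

88.1708 kg/m^3


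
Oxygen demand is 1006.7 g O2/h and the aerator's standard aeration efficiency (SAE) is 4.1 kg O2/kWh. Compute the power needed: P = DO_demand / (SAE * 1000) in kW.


SAE in g O2/kWh = 4.1 * 1000 = 4100 g/kWh
P = DO_demand / SAE_g = 1006.7 / 4100 = 0.245537 kW

0.245537 kW


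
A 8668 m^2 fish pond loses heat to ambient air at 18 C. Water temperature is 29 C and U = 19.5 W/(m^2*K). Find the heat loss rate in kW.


Temperature difference dT = 29 - 18 = 11 K
Heat loss (W) = U * A * dT = 19.5 * 8668 * 11 = 1859286 W
Convert to kW: 1859286 / 1000 = 1859.286 kW

1859.286 kW


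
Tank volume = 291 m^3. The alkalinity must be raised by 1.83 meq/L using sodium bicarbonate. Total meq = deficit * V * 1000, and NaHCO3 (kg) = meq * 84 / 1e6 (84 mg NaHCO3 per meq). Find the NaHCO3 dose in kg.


Tank volume in L = 291 m^3 * 1000 = 291000 L
Total meq required = 1.83 meq/L * 291000 L = 532530 meq
NaHCO3 mass = 532530 meq * 84 mg/meq / 1e6 = 44.7325 kg

44.7325 kg


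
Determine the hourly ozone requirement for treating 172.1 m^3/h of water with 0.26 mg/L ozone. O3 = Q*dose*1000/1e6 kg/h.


O3 demand (mg/h) = Q * dose * 1000 = 172.1 * 0.26 * 1000 = 44746 mg/h
Convert mg to kg: 44746 / 1e6 = 0.044746 kg/h

0.044746 kg/h


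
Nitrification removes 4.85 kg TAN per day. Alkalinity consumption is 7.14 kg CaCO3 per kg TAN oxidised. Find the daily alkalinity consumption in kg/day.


Alkalinity factor: 7.14 kg CaCO3 consumed per kg TAN nitrified
alk = 4.85 kg TAN * 7.14 = 34.629 kg CaCO3/day

34.629 kg CaCO3/day


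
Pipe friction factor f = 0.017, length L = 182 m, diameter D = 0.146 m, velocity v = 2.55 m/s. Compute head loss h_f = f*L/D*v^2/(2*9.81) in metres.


v^2 = 2.55^2 = 6.5025 m^2/s^2
L/D = 182/0.146 = 1246.5753
h_f = f*(L/D)*v^2/(2g) = 0.017 * 1246.5753 * 6.5025 / 19.62 = 7.02342 m

7.02342 m


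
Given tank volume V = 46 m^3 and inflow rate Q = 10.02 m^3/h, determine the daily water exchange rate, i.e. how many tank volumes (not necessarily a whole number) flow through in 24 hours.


Daily flow volume = 10.02 m^3/h * 24 h = 240.48 m^3/day
Exchanges = daily flow / tank volume = 240.48 / 46 = 5.22783 exchanges/day

5.22783 exchanges/day


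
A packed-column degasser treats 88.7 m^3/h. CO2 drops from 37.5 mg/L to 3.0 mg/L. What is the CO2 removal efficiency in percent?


CO2_out / CO2_in = 3.0 / 37.5 = 0.08
Fraction remaining = 0.08
efficiency = (1 - 0.08) * 100 = 92 %

92 %


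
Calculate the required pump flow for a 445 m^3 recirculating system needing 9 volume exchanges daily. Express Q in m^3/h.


Daily recirculation volume = 445 m^3 * 9 = 4005 m^3/day
Flow rate Q = daily volume / 24 h = 4005 / 24 = 166.875 m^3/h

166.875 m^3/h


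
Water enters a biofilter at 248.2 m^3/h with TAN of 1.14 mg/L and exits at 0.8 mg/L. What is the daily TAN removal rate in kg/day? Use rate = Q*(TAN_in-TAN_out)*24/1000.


Concentration drop: TAN_in - TAN_out = 1.14 - 0.8 = 0.34 mg/L
Hourly TAN removed = Q * dTAN = 248.2 m^3/h * 0.34 mg/L = 84.388 g/h  (m^3/h * mg/L = g/h)
Daily TAN removed = 84.388 * 24 = 2025.312 g/day
Convert to kg/day: 2025.312 / 1000 = 2.025312 kg/day

2.025312 kg/day


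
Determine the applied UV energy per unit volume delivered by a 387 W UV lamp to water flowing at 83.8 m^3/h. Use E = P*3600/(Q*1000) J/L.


Energy delivered per hour = 387 W * 3600 s = 1393200 J/h
Volume treated per hour = 83.8 m^3/h * 1000 = 83800 L/h
dose = 1393200 / 83800 = 16.6253 J/L

16.6253 J/L


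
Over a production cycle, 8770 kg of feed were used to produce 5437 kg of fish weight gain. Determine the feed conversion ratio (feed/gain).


FCR = feed consumed / weight gained
FCR = 8770 kg / 5437 kg = 1.61302

1.61302


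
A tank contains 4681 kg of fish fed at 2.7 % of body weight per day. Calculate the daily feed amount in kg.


Feeding rate fraction = 2.7% / 100 = 0.027
Daily feed = 4681 kg * 0.027 = 126.387 kg/day

126.387 kg/day


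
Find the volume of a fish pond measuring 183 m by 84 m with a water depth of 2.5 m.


Base area = L * W = 183 * 84 = 15372 m^2
Volume = area * depth = 15372 * 2.5 = 38430 m^3

38430 m^3


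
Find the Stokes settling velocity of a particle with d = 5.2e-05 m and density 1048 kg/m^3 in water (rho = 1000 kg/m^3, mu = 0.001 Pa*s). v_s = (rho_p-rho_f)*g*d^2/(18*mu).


Density difference: rho_p - rho_f = 1048 - 1000 = 48 kg/m^3
d^2 = (5.2e-05)^2 = 2.704e-09 m^2
Numerator = (rho_p - rho_f) * g * d^2 = 48 * 9.81 * 2.704e-09 = 1.2732595e-06
Denominator = 18 * mu = 18 * 0.001 = 0.018
v_s = 1.2732595e-06 / 0.018 = 7.07366e-05 m/s
Check: Re = rho_f * v_s * d / mu = 1000 * 7.07366e-05 * 5.2e-05 / 0.001 = 0.00368 < 1, so Stokes' law applies.

7.07366e-05 m/s


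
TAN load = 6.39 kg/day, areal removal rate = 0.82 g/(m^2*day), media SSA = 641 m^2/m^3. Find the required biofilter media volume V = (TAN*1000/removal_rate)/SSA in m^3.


A = 6.39*1000 / 0.82 = 7792.6829 m^2
V = 7792.6829 / 641 = 12.1571

12.1571 m^3


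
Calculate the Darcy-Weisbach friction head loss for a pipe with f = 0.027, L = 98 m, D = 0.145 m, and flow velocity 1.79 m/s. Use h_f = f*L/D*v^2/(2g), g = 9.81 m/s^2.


v^2 = 1.79^2 = 3.2041 m^2/s^2
L/D = 98/0.145 = 675.86207
h_f = f*(L/D)*v^2/(2g) = 0.027 * 675.86207 * 3.2041 / 19.62 = 2.98009 m

2.98009 m


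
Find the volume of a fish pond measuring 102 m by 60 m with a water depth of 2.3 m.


Base area = L * W = 102 * 60 = 6120 m^2
Volume = area * depth = 6120 * 2.3 = 14076 m^3

14076 m^3


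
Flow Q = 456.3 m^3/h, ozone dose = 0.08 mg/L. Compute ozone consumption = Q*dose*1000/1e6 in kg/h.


O3 demand (mg/h) = Q * dose * 1000 = 456.3 * 0.08 * 1000 = 36504 mg/h
Convert mg to kg: 36504 / 1e6 = 0.036504 kg/h

0.036504 kg/h


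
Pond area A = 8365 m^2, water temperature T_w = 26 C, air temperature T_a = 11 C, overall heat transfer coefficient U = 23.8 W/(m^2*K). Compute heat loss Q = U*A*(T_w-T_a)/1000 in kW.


Temperature difference dT = 26 - 11 = 15 K
Heat loss (W) = U * A * dT = 23.8 * 8365 * 15 = 2986305 W
Convert to kW: 2986305 / 1000 = 2986.305 kW

2986.305 kW


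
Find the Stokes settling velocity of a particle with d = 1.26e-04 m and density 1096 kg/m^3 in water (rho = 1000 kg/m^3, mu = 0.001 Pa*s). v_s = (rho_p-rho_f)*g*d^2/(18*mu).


Density difference: rho_p - rho_f = 1096 - 1000 = 96 kg/m^3
d^2 = (1.26e-04)^2 = 1.5876e-08 m^2
Numerator = (rho_p - rho_f) * g * d^2 = 96 * 9.81 * 1.5876e-08 = 1.4951382e-05
Denominator = 18 * mu = 18 * 0.001 = 0.018
v_s = 1.4951382e-05 / 0.018 = 8.30632e-04 m/s
Check: Re = rho_f * v_s * d / mu = 1000 * 8.30632e-04 * 1.26e-04 / 0.001 = 0.105 < 1, so Stokes' law applies.

8.30632e-04 m/s


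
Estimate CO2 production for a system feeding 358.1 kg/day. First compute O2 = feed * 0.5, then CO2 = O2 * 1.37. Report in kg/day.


O2 = 358.1 * 0.5 = 179.05
CO2 = 179.05 * 1.37 = 245.2985

245.2985 kg/day


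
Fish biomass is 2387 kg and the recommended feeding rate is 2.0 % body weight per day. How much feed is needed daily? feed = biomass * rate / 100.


Feeding rate fraction = 2.0% / 100 = 0.02
Daily feed = 2387 kg * 0.02 = 47.74 kg/day

47.74 kg/day


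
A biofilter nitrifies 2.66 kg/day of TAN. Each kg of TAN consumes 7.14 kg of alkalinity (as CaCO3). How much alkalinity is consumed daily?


Alkalinity factor: 7.14 kg CaCO3 consumed per kg TAN nitrified
alk = 2.66 kg TAN * 7.14 = 18.9924 kg CaCO3/day

18.9924 kg CaCO3/day


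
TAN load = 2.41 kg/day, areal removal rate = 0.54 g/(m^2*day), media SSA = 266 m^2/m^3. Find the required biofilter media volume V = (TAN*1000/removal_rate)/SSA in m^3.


A = 2.41*1000 / 0.54 = 4462.963 m^2
V = 4462.963 / 266 = 16.7781

16.7781 m^3


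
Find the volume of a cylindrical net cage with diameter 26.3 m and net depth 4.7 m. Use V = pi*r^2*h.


r = d/2 = 26.3/2 = 13.15 m
Base area = pi*r^2 = pi*13.15^2 = 543.25206 m^2
Volume = 543.25206 * 4.7 = 2553.28 m^3

2553.28 m^3


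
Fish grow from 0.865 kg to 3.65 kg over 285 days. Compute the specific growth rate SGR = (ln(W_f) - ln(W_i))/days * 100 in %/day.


ln(W_f) = ln(3.65) = 1.2947272
ln(W_i) = ln(0.865) = -0.14502577
ln(W_f) - ln(W_i) = 1.2947272 - -0.14502577 = 1.439753
SGR = 1.439753 / 285 * 100 = 0.505176 %/day

0.505176 %/day


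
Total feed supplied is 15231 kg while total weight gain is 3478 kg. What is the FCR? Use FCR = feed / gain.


FCR = feed consumed / weight gained
FCR = 15231 kg / 3478 kg = 4.37924

4.37924


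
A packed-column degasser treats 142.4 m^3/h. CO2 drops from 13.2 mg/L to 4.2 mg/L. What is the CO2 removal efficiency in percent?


CO2_out / CO2_in = 4.2 / 13.2 = 0.31818182
Fraction remaining = 0.31818182
efficiency = (1 - 0.31818182) * 100 = 68.1818 %

68.1818 %


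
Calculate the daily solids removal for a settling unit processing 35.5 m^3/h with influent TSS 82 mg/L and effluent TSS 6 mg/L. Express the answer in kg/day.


Concentration drop: TSS_in - TSS_out = 82 - 6 = 76 mg/L
Hourly solids removed = Q * dTSS = 35.5 m^3/h * 76 mg/L = 2698 g/h  (m^3/h * mg/L = g/h)
Daily solids removed = 2698 * 24 = 64752 g/day
Convert g to kg: 64752 / 1000 = 64.752 kg/day

64.752 kg/day


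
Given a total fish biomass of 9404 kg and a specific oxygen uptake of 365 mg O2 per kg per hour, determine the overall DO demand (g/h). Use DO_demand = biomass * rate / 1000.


Total O2 consumption (mg/h) = 9404 kg * 365 mg/(kg*h) = 3432460 mg/h
Convert to g/h: 3432460 / 1000 = 3432.46 g/h

3432.46 g/h


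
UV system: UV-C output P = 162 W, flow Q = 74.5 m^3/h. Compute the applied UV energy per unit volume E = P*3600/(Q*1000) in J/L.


Energy delivered per hour = 162 W * 3600 s = 583200 J/h
Volume treated per hour = 74.5 m^3/h * 1000 = 74500 L/h
dose = 583200 / 74500 = 7.82819 J/L

7.82819 J/L


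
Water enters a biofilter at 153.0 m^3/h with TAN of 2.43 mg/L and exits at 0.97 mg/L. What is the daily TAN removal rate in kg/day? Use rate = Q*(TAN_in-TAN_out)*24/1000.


Concentration drop: TAN_in - TAN_out = 2.43 - 0.97 = 1.46 mg/L
Hourly TAN removed = Q * dTAN = 153.0 m^3/h * 1.46 mg/L = 223.38 g/h  (m^3/h * mg/L = g/h)
Daily TAN removed = 223.38 * 24 = 5361.12 g/day
Convert to kg/day: 5361.12 / 1000 = 5.36112 kg/day

5.36112 kg/day


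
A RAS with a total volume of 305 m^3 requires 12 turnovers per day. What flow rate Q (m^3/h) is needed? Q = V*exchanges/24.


Daily recirculation volume = 305 m^3 * 12 = 3660 m^3/day
Flow rate Q = daily volume / 24 h = 3660 / 24 = 152.5 m^3/h

152.5 m^3/h


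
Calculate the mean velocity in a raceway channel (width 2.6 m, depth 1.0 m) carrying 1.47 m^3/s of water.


Cross-sectional area = W * d = 2.6 * 1.0 = 2.6 m^2
Velocity = Q / A = 1.47 / 2.6 = 0.565385 m/s

0.565385 m/s


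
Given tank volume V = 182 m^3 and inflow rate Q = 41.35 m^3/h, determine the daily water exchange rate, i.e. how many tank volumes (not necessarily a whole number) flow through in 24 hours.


Daily flow volume = 41.35 m^3/h * 24 h = 992.4 m^3/day
Exchanges = daily flow / tank volume = 992.4 / 182 = 5.45275 exchanges/day

5.45275 exchanges/day


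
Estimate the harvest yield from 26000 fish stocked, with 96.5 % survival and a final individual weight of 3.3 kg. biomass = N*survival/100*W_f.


Survivors = 26000 * 96.5/100 = 25090 fish
Harvest biomass = survivors * W_f = 25090 * 3.3 = 82797 kg

82797 kg


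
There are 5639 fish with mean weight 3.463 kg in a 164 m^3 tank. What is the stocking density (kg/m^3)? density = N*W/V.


Total biomass = 5639 fish * 3.463 kg = 19527.857 kg
Density = total biomass / volume = 19527.857 / 164 = 119.072 kg/m^3

119.072 kg/m^3


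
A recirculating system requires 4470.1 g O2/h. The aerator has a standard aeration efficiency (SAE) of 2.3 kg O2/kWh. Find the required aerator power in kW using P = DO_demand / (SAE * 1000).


SAE in g O2/kWh = 2.3 * 1000 = 2300 g/kWh
P = DO_demand / SAE_g = 4470.1 / 2300 = 1.94352 kW

1.94352 kW


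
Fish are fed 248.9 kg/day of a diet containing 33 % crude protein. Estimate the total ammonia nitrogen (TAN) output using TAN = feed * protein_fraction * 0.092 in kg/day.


Protein in feed = 248.9 * 33/100 = 82.137 kg/day
TAN = protein * 0.092 = 82.137 * 0.092 = 7.556604 kg/day

7.556604 kg/day


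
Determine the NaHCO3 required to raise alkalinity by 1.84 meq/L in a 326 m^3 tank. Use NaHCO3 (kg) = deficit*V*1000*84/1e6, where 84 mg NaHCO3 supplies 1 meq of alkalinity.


Tank volume in L = 326 m^3 * 1000 = 326000 L
Total meq required = 1.84 meq/L * 326000 L = 599840 meq
NaHCO3 mass = 599840 meq * 84 mg/meq / 1e6 = 50.3866 kg

50.3866 kg


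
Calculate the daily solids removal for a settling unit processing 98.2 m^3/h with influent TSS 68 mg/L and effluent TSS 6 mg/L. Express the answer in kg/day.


Concentration drop: TSS_in - TSS_out = 68 - 6 = 62 mg/L
Hourly solids removed = Q * dTSS = 98.2 m^3/h * 62 mg/L = 6088.4 g/h  (m^3/h * mg/L = g/h)
Daily solids removed = 6088.4 * 24 = 146121.6 g/day
Convert g to kg: 146121.6 / 1000 = 146.1216 kg/day

146.1216 kg/day


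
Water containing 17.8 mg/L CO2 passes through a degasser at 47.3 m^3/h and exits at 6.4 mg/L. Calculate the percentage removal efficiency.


CO2_out / CO2_in = 6.4 / 17.8 = 0.35955056
Fraction remaining = 0.35955056
efficiency = (1 - 0.35955056) * 100 = 64.0449 %

64.0449 %


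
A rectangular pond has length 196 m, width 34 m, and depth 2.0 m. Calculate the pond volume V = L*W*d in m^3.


Base area = L * W = 196 * 34 = 6664 m^2
Volume = area * depth = 6664 * 2.0 = 13328 m^3

13328 m^3


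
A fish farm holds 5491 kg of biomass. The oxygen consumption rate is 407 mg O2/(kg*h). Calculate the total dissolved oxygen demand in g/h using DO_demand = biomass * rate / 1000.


Total O2 consumption (mg/h) = 5491 kg * 407 mg/(kg*h) = 2234837 mg/h
Convert to g/h: 2234837 / 1000 = 2234.837 g/h

2234.837 g/h


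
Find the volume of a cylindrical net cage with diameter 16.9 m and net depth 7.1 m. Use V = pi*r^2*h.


r = d/2 = 16.9/2 = 8.45 m
Base area = pi*r^2 = pi*8.45^2 = 224.31757 m^2
Volume = 224.31757 * 7.1 = 1592.65 m^3

1592.65 m^3


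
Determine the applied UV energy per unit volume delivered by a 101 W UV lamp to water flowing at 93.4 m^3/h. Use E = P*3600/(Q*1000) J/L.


Energy delivered per hour = 101 W * 3600 s = 363600 J/h
Volume treated per hour = 93.4 m^3/h * 1000 = 93400 L/h
dose = 363600 / 93400 = 3.89293 J/L

3.89293 J/L


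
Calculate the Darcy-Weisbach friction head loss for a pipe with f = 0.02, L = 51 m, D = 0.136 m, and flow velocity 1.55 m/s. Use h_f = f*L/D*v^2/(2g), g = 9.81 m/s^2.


v^2 = 1.55^2 = 2.4025 m^2/s^2
L/D = 51/0.136 = 375
h_f = f*(L/D)*v^2/(2g) = 0.02 * 375 * 2.4025 / 19.62 = 0.918387 m

0.918387 m


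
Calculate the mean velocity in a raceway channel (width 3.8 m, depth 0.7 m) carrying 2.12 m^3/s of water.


Cross-sectional area = W * d = 3.8 * 0.7 = 2.66 m^2
Velocity = Q / A = 2.12 / 2.66 = 0.796992 m/s

0.796992 m/s


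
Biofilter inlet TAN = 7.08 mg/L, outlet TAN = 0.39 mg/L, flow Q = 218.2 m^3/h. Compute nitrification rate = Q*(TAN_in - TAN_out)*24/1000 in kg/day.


Concentration drop: TAN_in - TAN_out = 7.08 - 0.39 = 6.69 mg/L
Hourly TAN removed = Q * dTAN = 218.2 m^3/h * 6.69 mg/L = 1459.758 g/h  (m^3/h * mg/L = g/h)
Daily TAN removed = 1459.758 * 24 = 35034.192 g/day
Convert to kg/day: 35034.192 / 1000 = 35.034192 kg/day

35.034192 kg/day


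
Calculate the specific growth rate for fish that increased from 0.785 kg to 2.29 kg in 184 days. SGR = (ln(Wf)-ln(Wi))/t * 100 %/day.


ln(W_f) = ln(2.29) = 0.82855182
ln(W_i) = ln(0.785) = -0.24207156
ln(W_f) - ln(W_i) = 0.82855182 - -0.24207156 = 1.0706234
SGR = 1.0706234 / 184 * 100 = 0.581861 %/day

0.581861 %/day


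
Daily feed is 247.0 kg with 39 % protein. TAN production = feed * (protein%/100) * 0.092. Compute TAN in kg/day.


Protein in feed = 247.0 * 39/100 = 96.33 kg/day
TAN = protein * 0.092 = 96.33 * 0.092 = 8.86236 kg/day

8.86236 kg/day


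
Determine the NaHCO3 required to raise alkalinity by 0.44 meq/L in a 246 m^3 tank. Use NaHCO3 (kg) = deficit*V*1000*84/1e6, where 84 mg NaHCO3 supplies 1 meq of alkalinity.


Tank volume in L = 246 m^3 * 1000 = 246000 L
Total meq required = 0.44 meq/L * 246000 L = 108240 meq
NaHCO3 mass = 108240 meq * 84 mg/meq / 1e6 = 9.09216 kg

9.09216 kg


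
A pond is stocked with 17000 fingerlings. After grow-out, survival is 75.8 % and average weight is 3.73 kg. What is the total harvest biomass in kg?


Survivors = 17000 * 75.8/100 = 12886 fish
Harvest biomass = survivors * W_f = 12886 * 3.73 = 48064.78 kg

48064.78 kg


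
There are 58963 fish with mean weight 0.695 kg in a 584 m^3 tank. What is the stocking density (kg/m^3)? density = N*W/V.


Total biomass = 58963 fish * 0.695 kg = 40979.285 kg
Density = total biomass / volume = 40979.285 / 584 = 70.17 kg/m^3

70.17 kg/m^3


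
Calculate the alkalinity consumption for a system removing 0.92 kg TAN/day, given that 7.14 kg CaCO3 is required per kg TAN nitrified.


Alkalinity factor: 7.14 kg CaCO3 consumed per kg TAN nitrified
alk = 0.92 kg TAN * 7.14 = 6.5688 kg CaCO3/day

6.5688 kg CaCO3/day


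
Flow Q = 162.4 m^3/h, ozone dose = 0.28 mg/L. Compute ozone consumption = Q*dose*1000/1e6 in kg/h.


O3 demand (mg/h) = Q * dose * 1000 = 162.4 * 0.28 * 1000 = 45472 mg/h
Convert mg to kg: 45472 / 1e6 = 0.045472 kg/h

0.045472 kg/h


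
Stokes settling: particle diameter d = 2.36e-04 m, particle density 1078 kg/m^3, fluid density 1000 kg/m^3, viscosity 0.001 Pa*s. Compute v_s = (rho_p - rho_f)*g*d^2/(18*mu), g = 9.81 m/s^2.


Density difference: rho_p - rho_f = 1078 - 1000 = 78 kg/m^3
d^2 = (2.36e-04)^2 = 5.5696e-08 m^2
Numerator = (rho_p - rho_f) * g * d^2 = 78 * 9.81 * 5.5696e-08 = 4.2617465e-05
Denominator = 18 * mu = 18 * 0.001 = 0.018
v_s = 4.2617465e-05 / 0.018 = 0.00236764 m/s
Check: Re = rho_f * v_s * d / mu = 1000 * 0.00236764 * 2.36e-04 / 0.001 = 0.559 < 1, so Stokes' law applies.

0.00236764 m/s


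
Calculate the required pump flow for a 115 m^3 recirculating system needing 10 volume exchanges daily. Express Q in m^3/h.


Daily recirculation volume = 115 m^3 * 10 = 1150 m^3/day
Flow rate Q = daily volume / 24 h = 1150 / 24 = 47.9167 m^3/h

47.9167 m^3/h


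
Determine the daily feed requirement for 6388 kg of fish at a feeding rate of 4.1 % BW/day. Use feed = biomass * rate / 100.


Feeding rate fraction = 4.1% / 100 = 0.041
Daily feed = 6388 kg * 0.041 = 261.908 kg/day

261.908 kg/day


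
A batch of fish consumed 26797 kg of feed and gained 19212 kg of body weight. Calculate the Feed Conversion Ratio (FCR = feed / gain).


FCR = feed consumed / weight gained
FCR = 26797 kg / 19212 kg = 1.39481

1.39481


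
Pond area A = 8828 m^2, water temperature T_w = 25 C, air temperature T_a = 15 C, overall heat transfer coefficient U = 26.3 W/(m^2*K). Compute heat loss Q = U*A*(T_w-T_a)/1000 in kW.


Temperature difference dT = 25 - 15 = 10 K
Heat loss (W) = U * A * dT = 26.3 * 8828 * 10 = 2321764 W
Convert to kW: 2321764 / 1000 = 2321.764 kW

2321.764 kW


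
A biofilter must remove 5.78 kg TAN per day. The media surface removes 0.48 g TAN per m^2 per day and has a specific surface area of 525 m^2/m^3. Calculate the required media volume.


A = 5.78*1000 / 0.48 = 12041.667 m^2
V = 12041.667 / 525 = 22.9365

22.9365 m^3


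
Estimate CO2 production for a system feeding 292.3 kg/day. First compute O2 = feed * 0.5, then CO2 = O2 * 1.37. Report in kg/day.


O2 = 292.3 * 0.5 = 146.15
CO2 = 146.15 * 1.37 = 200.2255

200.2255 kg/day


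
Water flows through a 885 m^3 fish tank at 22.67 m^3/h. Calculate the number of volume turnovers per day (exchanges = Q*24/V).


Daily flow volume = 22.67 m^3/h * 24 h = 544.08 m^3/day
Exchanges = daily flow / tank volume = 544.08 / 885 = 0.61478 exchanges/day

0.61478 exchanges/day


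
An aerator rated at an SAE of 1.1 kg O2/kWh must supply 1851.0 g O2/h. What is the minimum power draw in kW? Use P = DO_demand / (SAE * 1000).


SAE in g O2/kWh = 1.1 * 1000 = 1100 g/kWh
P = DO_demand / SAE_g = 1851.0 / 1100 = 1.68273 kW

1.68273 kW


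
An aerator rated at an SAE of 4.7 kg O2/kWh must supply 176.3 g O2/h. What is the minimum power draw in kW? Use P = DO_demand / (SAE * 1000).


SAE in g O2/kWh = 4.7 * 1000 = 4700 g/kWh
P = DO_demand / SAE_g = 176.3 / 4700 = 0.0375106 kW

0.0375106 kW


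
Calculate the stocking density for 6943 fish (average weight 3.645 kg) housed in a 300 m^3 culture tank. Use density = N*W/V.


Total biomass = 6943 fish * 3.645 kg = 25307.235 kg
Density = total biomass / volume = 25307.235 / 300 = 84.3575 kg/m^3

84.3575 kg/m^3


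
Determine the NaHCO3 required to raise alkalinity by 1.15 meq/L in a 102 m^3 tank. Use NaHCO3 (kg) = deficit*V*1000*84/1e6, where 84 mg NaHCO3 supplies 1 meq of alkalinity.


Tank volume in L = 102 m^3 * 1000 = 102000 L
Total meq required = 1.15 meq/L * 102000 L = 117300 meq
NaHCO3 mass = 117300 meq * 84 mg/meq / 1e6 = 9.8532 kg

9.8532 kg


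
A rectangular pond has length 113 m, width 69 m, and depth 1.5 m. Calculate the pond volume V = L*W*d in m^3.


Base area = L * W = 113 * 69 = 7797 m^2
Volume = area * depth = 7797 * 1.5 = 11695.5 m^3

11695.5 m^3


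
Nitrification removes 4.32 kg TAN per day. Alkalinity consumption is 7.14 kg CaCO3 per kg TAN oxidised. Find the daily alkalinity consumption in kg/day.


Alkalinity factor: 7.14 kg CaCO3 consumed per kg TAN nitrified
alk = 4.32 kg TAN * 7.14 = 30.8448 kg CaCO3/day

30.8448 kg CaCO3/day


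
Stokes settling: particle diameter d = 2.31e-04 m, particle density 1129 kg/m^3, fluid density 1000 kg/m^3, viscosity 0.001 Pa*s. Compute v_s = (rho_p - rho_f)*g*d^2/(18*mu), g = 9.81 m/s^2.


Density difference: rho_p - rho_f = 1129 - 1000 = 129 kg/m^3
d^2 = (2.31e-04)^2 = 5.3361e-08 m^2
Numerator = (rho_p - rho_f) * g * d^2 = 129 * 9.81 * 5.3361e-08 = 6.7527812e-05
Denominator = 18 * mu = 18 * 0.001 = 0.018
v_s = 6.7527812e-05 / 0.018 = 0.00375155 m/s
Check: Re = rho_f * v_s * d / mu = 1000 * 0.00375155 * 2.31e-04 / 0.001 = 0.867 < 1, so Stokes' law applies.

0.00375155 m/s


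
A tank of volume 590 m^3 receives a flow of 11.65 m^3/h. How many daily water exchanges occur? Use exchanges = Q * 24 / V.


Daily flow volume = 11.65 m^3/h * 24 h = 279.6 m^3/day
Exchanges = daily flow / tank volume = 279.6 / 590 = 0.473898 exchanges/day

0.473898 exchanges/day


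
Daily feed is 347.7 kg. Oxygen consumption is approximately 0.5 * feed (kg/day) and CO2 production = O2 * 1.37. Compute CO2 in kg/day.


O2 = 347.7 * 0.5 = 173.85
CO2 = 173.85 * 1.37 = 238.1745

238.1745 kg/day


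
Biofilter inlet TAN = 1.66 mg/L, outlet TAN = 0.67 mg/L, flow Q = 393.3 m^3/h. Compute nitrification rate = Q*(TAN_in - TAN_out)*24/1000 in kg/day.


Concentration drop: TAN_in - TAN_out = 1.66 - 0.67 = 0.99 mg/L
Hourly TAN removed = Q * dTAN = 393.3 m^3/h * 0.99 mg/L = 389.367 g/h  (m^3/h * mg/L = g/h)
Daily TAN removed = 389.367 * 24 = 9344.808 g/day
Convert to kg/day: 9344.808 / 1000 = 9.344808 kg/day

9.344808 kg/day


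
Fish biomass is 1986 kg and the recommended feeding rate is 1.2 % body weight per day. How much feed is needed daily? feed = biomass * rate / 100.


Feeding rate fraction = 1.2% / 100 = 0.012
Daily feed = 1986 kg * 0.012 = 23.832 kg/day

23.832 kg/day


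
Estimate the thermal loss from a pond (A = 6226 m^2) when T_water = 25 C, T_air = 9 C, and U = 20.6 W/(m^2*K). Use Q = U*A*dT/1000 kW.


Temperature difference dT = 25 - 9 = 16 K
Heat loss (W) = U * A * dT = 20.6 * 6226 * 16 = 2052089.6 W
Convert to kW: 2052089.6 / 1000 = 2052.0896 kW

2052.0896 kW


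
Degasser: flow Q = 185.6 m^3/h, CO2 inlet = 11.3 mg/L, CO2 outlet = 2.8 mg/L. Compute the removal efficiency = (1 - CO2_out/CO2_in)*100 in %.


CO2_out / CO2_in = 2.8 / 11.3 = 0.24778761
Fraction remaining = 0.24778761
efficiency = (1 - 0.24778761) * 100 = 75.2212 %

75.2212 %


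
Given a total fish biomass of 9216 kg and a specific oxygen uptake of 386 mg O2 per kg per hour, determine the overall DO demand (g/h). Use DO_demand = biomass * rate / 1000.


Total O2 consumption (mg/h) = 9216 kg * 386 mg/(kg*h) = 3557376 mg/h
Convert to g/h: 3557376 / 1000 = 3557.376 g/h

3557.376 g/h


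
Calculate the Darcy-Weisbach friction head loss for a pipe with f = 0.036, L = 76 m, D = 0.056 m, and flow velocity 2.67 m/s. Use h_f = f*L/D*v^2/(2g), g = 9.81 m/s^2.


v^2 = 2.67^2 = 7.1289 m^2/s^2
L/D = 76/0.056 = 1357.1429
h_f = f*(L/D)*v^2/(2g) = 0.036 * 1357.1429 * 7.1289 / 19.62 = 17.7522 m

17.7522 m


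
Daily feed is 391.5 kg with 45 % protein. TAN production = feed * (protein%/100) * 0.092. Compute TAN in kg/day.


Protein in feed = 391.5 * 45/100 = 176.175 kg/day
TAN = protein * 0.092 = 176.175 * 0.092 = 16.2081 kg/day

16.2081 kg/day


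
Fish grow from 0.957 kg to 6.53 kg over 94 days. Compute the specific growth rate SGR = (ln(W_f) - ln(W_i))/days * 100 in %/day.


ln(W_f) = ln(6.53) = 1.8764069
ln(W_i) = ln(0.957) = -0.043951888
ln(W_f) - ln(W_i) = 1.8764069 - -0.043951888 = 1.9203588
SGR = 1.9203588 / 94 * 100 = 2.04293 %/day

2.04293 %/day


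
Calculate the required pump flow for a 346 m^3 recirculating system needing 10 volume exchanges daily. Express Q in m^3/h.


Daily recirculation volume = 346 m^3 * 10 = 3460 m^3/day
Flow rate Q = daily volume / 24 h = 3460 / 24 = 144.167 m^3/h

144.167 m^3/h


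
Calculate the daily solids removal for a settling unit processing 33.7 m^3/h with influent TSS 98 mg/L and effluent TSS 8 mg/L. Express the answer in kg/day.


Concentration drop: TSS_in - TSS_out = 98 - 8 = 90 mg/L
Hourly solids removed = Q * dTSS = 33.7 m^3/h * 90 mg/L = 3033 g/h  (m^3/h * mg/L = g/h)
Daily solids removed = 3033 * 24 = 72792 g/day
Convert g to kg: 72792 / 1000 = 72.792 kg/day

72.792 kg/day


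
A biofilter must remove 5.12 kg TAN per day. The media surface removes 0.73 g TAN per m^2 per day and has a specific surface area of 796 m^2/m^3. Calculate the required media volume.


A = 5.12*1000 / 0.73 = 7013.6986 m^2
V = 7013.6986 / 796 = 8.81118

8.81118 m^3


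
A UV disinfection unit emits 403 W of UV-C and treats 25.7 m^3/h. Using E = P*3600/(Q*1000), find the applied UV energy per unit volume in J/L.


Energy delivered per hour = 403 W * 3600 s = 1450800 J/h
Volume treated per hour = 25.7 m^3/h * 1000 = 25700 L/h
dose = 1450800 / 25700 = 56.4514 J/L

56.4514 J/L


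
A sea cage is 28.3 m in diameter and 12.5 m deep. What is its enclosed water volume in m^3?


r = d/2 = 28.3/2 = 14.15 m
Base area = pi*r^2 = pi*14.15^2 = 629.01754 m^2
Volume = 629.01754 * 12.5 = 7862.72 m^3

7862.72 m^3


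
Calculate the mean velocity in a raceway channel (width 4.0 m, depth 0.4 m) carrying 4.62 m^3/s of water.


Cross-sectional area = W * d = 4.0 * 0.4 = 1.6 m^2
Velocity = Q / A = 4.62 / 1.6 = 2.8875 m/s

2.8875 m/s


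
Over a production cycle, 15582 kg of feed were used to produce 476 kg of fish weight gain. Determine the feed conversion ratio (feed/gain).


FCR = feed consumed / weight gained
FCR = 15582 kg / 476 kg = 32.7353

32.7353


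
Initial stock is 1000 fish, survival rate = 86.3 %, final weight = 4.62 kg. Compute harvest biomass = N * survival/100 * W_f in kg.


Survivors = 1000 * 86.3/100 = 863 fish
Harvest biomass = survivors * W_f = 863 * 4.62 = 3987.06 kg

3987.06 kg


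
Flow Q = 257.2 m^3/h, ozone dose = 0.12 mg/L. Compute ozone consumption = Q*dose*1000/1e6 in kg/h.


O3 demand (mg/h) = Q * dose * 1000 = 257.2 * 0.12 * 1000 = 30864 mg/h
Convert mg to kg: 30864 / 1e6 = 0.030864 kg/h

0.030864 kg/h


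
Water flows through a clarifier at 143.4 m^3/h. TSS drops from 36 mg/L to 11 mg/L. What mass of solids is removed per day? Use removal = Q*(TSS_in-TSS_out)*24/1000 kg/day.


Concentration drop: TSS_in - TSS_out = 36 - 11 = 25 mg/L
Hourly solids removed = Q * dTSS = 143.4 m^3/h * 25 mg/L = 3585 g/h  (m^3/h * mg/L = g/h)
Daily solids removed = 3585 * 24 = 86040 g/day
Convert g to kg: 86040 / 1000 = 86.04 kg/day

86.04 kg/day


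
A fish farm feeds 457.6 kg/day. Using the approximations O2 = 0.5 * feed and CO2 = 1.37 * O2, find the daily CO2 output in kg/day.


O2 = 457.6 * 0.5 = 228.8
CO2 = 228.8 * 1.37 = 313.456

313.456 kg/day
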